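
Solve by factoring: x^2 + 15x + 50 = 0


We need two numbers that multiply to 50 and add to 15.
Those numbers are 10 and 5 (since 10 * 5 = 50 and 10 + 5 = 15).
So x^2 + 15x + 50 = (x + 10)(x + 5) = 0
Setting each factor to zero: x = -10 or x = -5

x = -10, x = -5


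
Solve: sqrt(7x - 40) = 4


Square both sides: 7x - 40 = 4^2 = 16
7x = 16 + 40 = 56
x = 8
Check: sqrt(7*8 - 40) = sqrt(16) = 4 ✓

x = 8


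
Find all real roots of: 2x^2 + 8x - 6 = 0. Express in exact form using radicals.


Using the quadratic formula: x = (-b ± sqrt(b^2 - 4ac)) / (2a)
Here a = 2, b = 8, c = -6
Discriminant = b^2 - 4ac = 8^2 - 4(2)(-6) = 64 + 48 = 112
Since discriminant = 112 > 0, there are two real roots.
x = (-8 ± 4*sqrt(7)) / 4
Simplifying: x = -2 ± sqrt(7)
Numerically: x ≈ 0.6458 or x ≈ -4.6458

x = -2 + sqrt(7) or x = -2 - sqrt(7)


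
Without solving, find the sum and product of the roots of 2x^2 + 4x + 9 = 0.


By Vieta's formulas for ax^2 + bx + c = 0:
  Sum of roots = -b/a
  Product of roots = c/a

Here a = 2, b = 4, c = 9
Sum = -(4)/2 = -2
Product = 9/2 = 9/2

Sum = -2, Product = 9/2


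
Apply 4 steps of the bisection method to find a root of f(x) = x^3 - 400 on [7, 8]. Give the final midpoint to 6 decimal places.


f(x) = x^3 - 400
f(7) = -57 < 0
f(8) = 112 > 0

Step 1: midpoint = (7.000000 + 8.000000)/2 = 7.500000
  f(7.500000) = 21.875000
  f(mid) > 0, so root is in [7.000000, 7.500000]

Step 2: midpoint = (7.000000 + 7.500000)/2 = 7.250000
  f(7.250000) = -18.921875
  f(mid) < 0, so root is in [7.250000, 7.500000]

Step 3: midpoint = (7.250000 + 7.500000)/2 = 7.375000
  f(7.375000) = 1.130859
  f(mid) > 0, so root is in [7.250000, 7.375000]

Step 4: midpoint = (7.250000 + 7.375000)/2 = 7.312500
  f(7.312500) = -8.981201
  f(mid) < 0, so root is in [7.312500, 7.375000]

midpoint = 7.312500


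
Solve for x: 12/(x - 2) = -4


Multiply both sides by (x - 2): 12 = -4(x - 2)
Distribute: 12 = -4x + 8
-4x = 12 - 8 = 4
x = -1

x = -1


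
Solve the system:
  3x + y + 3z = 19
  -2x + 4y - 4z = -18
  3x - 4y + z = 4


Using Cramer's rule. Expand each determinant along the first row.
D  = 3*[4*1 - (-4)*(-4)] - 1*[(-2)*1 - (-4)*3] + 3*[(-2)*(-4) - 4*3]
  = 3*(-12) - 1*(10) + 3*(-4) = -58
Dx = 19*[4*1 - (-4)*(-4)] - 1*[(-18)*1 - (-4)*4] + 3*[(-18)*(-4) - 4*4]
  = 19*(-12) - 1*(-2) + 3*(56) = -58
Dy = 3*[(-18)*1 - (-4)*4] - 19*[(-2)*1 - (-4)*3] + 3*[(-2)*4 - (-18)*3]
  = 3*(-2) - 19*(10) + 3*(46) = -58
Dz = 3*[4*4 - (-18)*(-4)] - 1*[(-2)*4 - (-18)*3] + 19*[(-2)*(-4) - 4*3]
  = 3*(-56) - 1*(46) + 19*(-4) = -290
x = Dx/D = -58/-58 = 1, y = Dy/D = -58/-58 = 1, z = Dz/D = -290/-58 = 5
Check eq1: (3)(1) + (1)(1) + (3)(5) = 19 = 19 ✓
Check eq2: (-2)(1) + (4)(1) + (-4)(5) = -18 = -18 ✓
Check eq3: (3)(1) + (-4)(1) + (1)(5) = 4 = 4 ✓

x = 1, y = 1, z = 5


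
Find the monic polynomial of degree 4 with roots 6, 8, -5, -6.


A monic polynomial with roots 6, 8, -5, -6 is:
p(x) = (x - 6)(x - 8)(x + 5)(x + 6)
After multiplying by (x - 6): x - 6
After multiplying by (x - 8): x^2 - 14x + 48
After multiplying by (x + 5): x^3 - 9x^2 - 22x + 240
After multiplying by (x + 6): x^4 - 3x^3 - 76x^2 + 108x + 1440

x^4 - 3x^3 - 76x^2 + 108x + 1440


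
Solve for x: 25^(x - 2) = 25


Express both sides with the same base.
25 = 25^1
Since the bases match, equate exponents: x - 2 = 1
So x = 1 - (-2) = 3

x = 3


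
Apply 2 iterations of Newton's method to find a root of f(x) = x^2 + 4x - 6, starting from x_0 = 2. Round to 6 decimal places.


Newton's method: x_(n+1) = x_n - f(x_n)/f'(x_n)
f(x) = x^2 + 4x - 6
f'(x) = 2x + 4

Iteration 1:
  f(2.000000) = 6.000000
  f'(2.000000) = 8.000000
  x_1 = 2.000000 - (6.000000)/(8.000000) = 1.250000

Iteration 2:
  f(1.250000) = 0.562500
  f'(1.250000) = 6.500000
  x_2 = 1.250000 - (0.562500)/(6.500000) = 1.163462

x_2 = 1.163462


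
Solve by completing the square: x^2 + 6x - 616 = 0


Start: x^2 + 6x - 616 = 0
Move constant: x^2 + 6x = 616
Half of 6 is 3, squared is 9
Add 9 to both sides: x^2 + 6x + 9 = 625
(x + 3)^2 = 625
x + 3 = ±25
x = -3 + 25 = 22 or x = -3 - 25 = -28

x = -28, x = 22


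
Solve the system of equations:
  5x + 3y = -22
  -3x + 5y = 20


Using Cramer's rule:
Determinant D = (5)(5) - (-3)(3) = 25 + 9 = 34
Dx = (-22)(5) - (20)(3) = -110 - 60 = -170
Dy = (5)(20) - (-3)(-22) = 100 - 66 = 34
x = Dx/D = -170/34 = -5
y = Dy/D = 34/34 = 1

x = -5, y = 1


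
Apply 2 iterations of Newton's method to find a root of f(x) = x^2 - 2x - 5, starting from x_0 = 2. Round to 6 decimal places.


Newton's method: x_(n+1) = x_n - f(x_n)/f'(x_n)
f(x) = x^2 - 2x - 5
f'(x) = 2x - 2

Iteration 1:
  f(2.000000) = -5.000000
  f'(2.000000) = 2.000000
  x_1 = 2.000000 - (-5.000000)/(2.000000) = 4.500000

Iteration 2:
  f(4.500000) = 6.250000
  f'(4.500000) = 7.000000
  x_2 = 4.500000 - (6.250000)/(7.000000) = 3.607143

x_2 = 3.607143


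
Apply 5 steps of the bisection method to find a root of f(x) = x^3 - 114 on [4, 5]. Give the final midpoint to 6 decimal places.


f(x) = x^3 - 114
f(4) = -50 < 0
f(5) = 11 > 0

Step 1: midpoint = (4.000000 + 5.000000)/2 = 4.500000
  f(4.500000) = -22.875000
  f(mid) < 0, so root is in [4.500000, 5.000000]

Step 2: midpoint = (4.500000 + 5.000000)/2 = 4.750000
  f(4.750000) = -6.828125
  f(mid) < 0, so root is in [4.750000, 5.000000]

Step 3: midpoint = (4.750000 + 5.000000)/2 = 4.875000
  f(4.875000) = 1.857422
  f(mid) > 0, so root is in [4.750000, 4.875000]

Step 4: midpoint = (4.750000 + 4.875000)/2 = 4.812500
  f(4.812500) = -2.541748
  f(mid) < 0, so root is in [4.812500, 4.875000]

Step 5: midpoint = (4.812500 + 4.875000)/2 = 4.843750
  f(4.843750) = -0.356354
  f(mid) < 0, so root is in [4.843750, 4.875000]

midpoint = 4.843750


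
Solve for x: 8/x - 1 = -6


Subtract -1 from both sides: 8/x = -5
Multiply both sides by x: 8 = -5 * x
Divide by -5: x = -8/5

x = -8/5


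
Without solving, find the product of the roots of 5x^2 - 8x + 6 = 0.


By Vieta's formulas for ax^2 + bx + c = 0:
  Sum of roots = -b/a
  Product of roots = c/a

Here a = 5, b = -8, c = 6
Sum = -(-8)/5 = 8/5
Product = 6/5 = 6/5

Product = 6/5


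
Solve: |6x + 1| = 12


An absolute value equation |expr| = 12 gives two cases:
Case 1: 6x + 1 = 12
  6x = 11, so x = 11/6
Case 2: 6x + 1 = -12
  6x = -13, so x = -13/6

x = -13/6, x = 11/6


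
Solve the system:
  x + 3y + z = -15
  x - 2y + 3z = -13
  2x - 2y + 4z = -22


Using Cramer's rule. Expand each determinant along the first row.
D  = 1*[(-2)*4 - 3*(-2)] - 3*[1*4 - 3*2] + 1*[1*(-2) - (-2)*2]
  = 1*(-2) - 3*(-2) + 1*(2) = 6
Dx = (-15)*[(-2)*4 - 3*(-2)] - 3*[(-13)*4 - 3*(-22)] + 1*[(-13)*(-2) - (-2)*(-22)]
  = (-15)*(-2) - 3*(14) + 1*(-18) = -30
Dy = 1*[(-13)*4 - 3*(-22)] - (-15)*[1*4 - 3*2] + 1*[1*(-22) - (-13)*2]
  = 1*(14) - (-15)*(-2) + 1*(4) = -12
Dz = 1*[(-2)*(-22) - (-13)*(-2)] - 3*[1*(-22) - (-13)*2] + (-15)*[1*(-2) - (-2)*2]
  = 1*(18) - 3*(4) + (-15)*(2) = -24
x = Dx/D = -30/6 = -5, y = Dy/D = -12/6 = -2, z = Dz/D = -24/6 = -4
Check eq1: (1)(-5) + (3)(-2) + (1)(-4) = -15 = -15 ✓
Check eq2: (1)(-5) + (-2)(-2) + (3)(-4) = -13 = -13 ✓
Check eq3: (2)(-5) + (-2)(-2) + (4)(-4) = -22 = -22 ✓

x = -5, y = -2, z = -4


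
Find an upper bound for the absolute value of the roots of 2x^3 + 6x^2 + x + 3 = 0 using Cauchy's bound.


Cauchy's bound: all roots r satisfy |r| <= 1 + max(|a_i/a_n|) for i = 0,...,n-1
where a_n is the leading coefficient.

Coefficients: [2, 6, 1, 3]
Leading coefficient a_n = 2
Ratios |a_i/a_n|: 3, 1/2, 3/2
Maximum ratio: 3
Cauchy's bound: |r| <= 1 + 3 = 4

Upper bound = 4


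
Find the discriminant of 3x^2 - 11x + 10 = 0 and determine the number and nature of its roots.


For ax^2 + bx + c = 0, discriminant D = b^2 - 4ac
Here a = 3, b = -11, c = 10
D = (-11)^2 - 4(3)(10) = 121 - 120 = 1

D = 1 > 0 and is a perfect square (sqrt = 1)
The equation has 2 distinct real rational roots.

Discriminant = 1, 2 distinct real rational roots


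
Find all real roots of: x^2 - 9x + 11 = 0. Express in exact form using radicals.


Using the quadratic formula: x = (-b ± sqrt(b^2 - 4ac)) / (2a)
Here a = 1, b = -9, c = 11
Discriminant = b^2 - 4ac = (-9)^2 - 4(1)(11) = 81 - 44 = 37
Since discriminant = 37 > 0, there are two real roots.
x = (9 ± sqrt(37)) / 2
Numerically: x ≈ 7.5414 or x ≈ 1.4586

x = (9 + sqrt(37)) / 2 or x = (9 - sqrt(37)) / 2


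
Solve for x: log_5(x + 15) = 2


Convert to exponential form: x + 15 = 5^2 = 25
x = 25 - 15 = 10
Check: log_5(10 + 15) = log_5(25) = log_5(25) = 2 ✓

x = 10


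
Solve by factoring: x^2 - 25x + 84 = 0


We need two numbers that multiply to 84 and add to -25.
Those numbers are -4 and -21 (since (-4) * (-21) = 84 and (-4) + (-21) = -25).
So x^2 - 25x + 84 = (x - 4)(x - 21) = 0
Setting each factor to zero: x = 4 or x = 21

x = 4, x = 21


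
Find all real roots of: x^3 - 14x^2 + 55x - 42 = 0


Let p(x) = x^3 - 14x^2 + 55x - 42. By the rational root theorem (leading coefficient 1), any rational root is an integer divisor of 42: try ±1, ±2, ... in turn.
Test x = 1: value = 0 ✓, so (x - 1) is a factor.
Synthetic division by (x - 1): bring down 1; 1(1) - 14 = -13; (-13)(1) + 55 = 42; 42(1) - 42 = 0 → quotient x^2 - 13x + 42, remainder 0.
Solve the quadratic x^2 - 13x + 42 = 0: discriminant = (-13)^2 - 4(1)(42) = 169 - 168 = 1.
sqrt(1) = 1, so x = (13 ± 1)/2: x = 7 or x = 6.

x = 1, x = 6, x = 7


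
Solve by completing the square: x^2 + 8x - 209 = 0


Start: x^2 + 8x - 209 = 0
Move constant: x^2 + 8x = 209
Half of 8 is 4, squared is 16
Add 16 to both sides: x^2 + 8x + 16 = 225
(x + 4)^2 = 225
x + 4 = ±15
x = -4 + 15 = 11 or x = -4 - 15 = -19

x = -19, x = 11


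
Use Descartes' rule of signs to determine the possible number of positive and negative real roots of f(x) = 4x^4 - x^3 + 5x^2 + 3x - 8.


Descartes' rule of signs:

For positive roots, count sign changes in f(x) = 4x^4 - x^3 + 5x^2 + 3x - 8:
Signs of coefficients: +, -, +, +, -
Number of sign changes: 3
Possible positive real roots: 3, 1

For negative roots, examine f(-x) = 4x^4 + x^3 + 5x^2 - 3x - 8:
Signs of coefficients: +, +, +, -, -
Number of sign changes: 1
Possible negative real roots: 1

Positive roots: 3 or 1; Negative roots: 1


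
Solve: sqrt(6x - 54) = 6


Square both sides: 6x - 54 = 6^2 = 36
6x = 36 + 54 = 90
x = 15
Check: sqrt(6*15 - 54) = sqrt(36) = 6 ✓

x = 15


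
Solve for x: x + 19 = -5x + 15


Starting with: x + 19 = -5x + 15
Move all x terms to left: (1 + 5)x = 15 - 19
Simplify: 6x = -4
Divide both sides by 6: x = -2/3

x = -2/3


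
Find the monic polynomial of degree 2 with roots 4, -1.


A monic polynomial with roots 4, -1 is:
p(x) = (x - 4)(x + 1)
After multiplying by (x - 4): x - 4
After multiplying by (x + 1): x^2 - 3x - 4

x^2 - 3x - 4


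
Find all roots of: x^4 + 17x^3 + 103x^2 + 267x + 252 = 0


Let p(x) = x^4 + 17x^3 + 103x^2 + 267x + 252. By the rational root theorem (leading coefficient 1), any rational root is an integer divisor of 252: try ±1, ±2, ... in turn.
Test x = 1: value = 640 ≠ 0.
Test x = -1: value = 72 ≠ 0.
Test x = 2: value = 1350 ≠ 0.
Test x = -2: value = 10 ≠ 0.
Test x = 3: value = 2520 ≠ 0.
Test x = -3: value = 0 ✓, so (x + 3) is a factor.
Synthetic division by (x + 3): bring down 1; 1(-3) + 17 = 14; 14(-3) + 103 = 61; 61(-3) + 267 = 84; 84(-3) + 252 = 0 → quotient x^3 + 14x^2 + 61x + 84, remainder 0.
Continue with the quotient x^3 + 14x^2 + 61x + 84 (candidates must divide 84; re-test x = -3 first in case it repeats).
Test x = -3: value = 0 ✓, so (x + 3) is a factor.
Synthetic division by (x + 3): bring down 1; 1(-3) + 14 = 11; 11(-3) + 61 = 28; 28(-3) + 84 = 0 → quotient x^2 + 11x + 28, remainder 0.
Solve the quadratic x^2 + 11x + 28 = 0: discriminant = 11^2 - 4(1)(28) = 121 - 112 = 9.
sqrt(9) = 3, so x = (-11 ± 3)/2: x = -4 or x = -7.
Collecting all roots found:

x = -7, x = -4, x = -3 (multiplicity 2)


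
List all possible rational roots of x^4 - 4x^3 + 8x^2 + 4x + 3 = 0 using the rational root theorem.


Rational root theorem: possible roots are ±p/q where:
  p divides the constant term (3): p ∈ {1, 3}
  q divides the leading coefficient (1): q ∈ {1}

All possible rational roots: -3, -1, 1, 3

-3, -1, 1, 3


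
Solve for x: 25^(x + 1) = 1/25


Express both sides with the same base.
1/25 = 25^(-1)
Since the bases match, equate exponents: x + 1 = -1
So x = -1 - (1) = -2

x = -2


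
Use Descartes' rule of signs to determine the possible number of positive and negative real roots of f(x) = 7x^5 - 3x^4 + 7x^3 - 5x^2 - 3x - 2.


Descartes' rule of signs:

For positive roots, count sign changes in f(x) = 7x^5 - 3x^4 + 7x^3 - 5x^2 - 3x - 2:
Signs of coefficients: +, -, +, -, -, -
Number of sign changes: 3
Possible positive real roots: 3, 1

For negative roots, examine f(-x) = -7x^5 - 3x^4 - 7x^3 - 5x^2 + 3x - 2:
Signs of coefficients: -, -, -, -, +, -
Number of sign changes: 2
Possible negative real roots: 2, 0

Positive roots: 3 or 1; Negative roots: 2 or 0


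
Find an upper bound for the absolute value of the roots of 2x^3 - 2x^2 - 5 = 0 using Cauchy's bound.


Cauchy's bound: all roots r satisfy |r| <= 1 + max(|a_i/a_n|) for i = 0,...,n-1
where a_n is the leading coefficient.

Coefficients: [2, -2, 0, -5]
Leading coefficient a_n = 2
Ratios |a_i/a_n|: 1, 0, 5/2
Maximum ratio: 5/2
Cauchy's bound: |r| <= 1 + 5/2 = 7/2

Upper bound = 7/2


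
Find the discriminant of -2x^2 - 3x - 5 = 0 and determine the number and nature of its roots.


For ax^2 + bx + c = 0, discriminant D = b^2 - 4ac
Here a = -2, b = -3, c = -5
D = (-3)^2 - 4(-2)(-5) = 9 - 40 = -31

D = -31 < 0
The equation has no real roots (2 complex conjugate roots).

Discriminant = -31, no real roots (2 complex conjugate roots)


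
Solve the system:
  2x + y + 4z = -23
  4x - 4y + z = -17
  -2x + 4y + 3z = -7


Using Cramer's rule. Expand each determinant along the first row.
D  = 2*[(-4)*3 - 1*4] - 1*[4*3 - 1*(-2)] + 4*[4*4 - (-4)*(-2)]
  = 2*(-16) - 1*(14) + 4*(8) = -14
Dx = (-23)*[(-4)*3 - 1*4] - 1*[(-17)*3 - 1*(-7)] + 4*[(-17)*4 - (-4)*(-7)]
  = (-23)*(-16) - 1*(-44) + 4*(-96) = 28
Dy = 2*[(-17)*3 - 1*(-7)] - (-23)*[4*3 - 1*(-2)] + 4*[4*(-7) - (-17)*(-2)]
  = 2*(-44) - (-23)*(14) + 4*(-62) = -14
Dz = 2*[(-4)*(-7) - (-17)*4] - 1*[4*(-7) - (-17)*(-2)] + (-23)*[4*4 - (-4)*(-2)]
  = 2*(96) - 1*(-62) + (-23)*(8) = 70
x = Dx/D = 28/-14 = -2, y = Dy/D = -14/-14 = 1, z = Dz/D = 70/-14 = -5
Check eq1: (2)(-2) + (1)(1) + (4)(-5) = -23 = -23 ✓
Check eq2: (4)(-2) + (-4)(1) + (1)(-5) = -17 = -17 ✓
Check eq3: (-2)(-2) + (4)(1) + (3)(-5) = -7 = -7 ✓

x = -2, y = 1, z = -5


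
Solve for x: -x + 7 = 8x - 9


Starting with: -x + 7 = 8x - 9
Move all x terms to left: (-1 - 8)x = -9 - 7
Simplify: -9x = -16
Divide both sides by -9: x = 16/9

x = 16/9


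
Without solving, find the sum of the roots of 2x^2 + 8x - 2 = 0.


By Vieta's formulas for ax^2 + bx + c = 0:
  Sum of roots = -b/a
  Product of roots = c/a

Here a = 2, b = 8, c = -2
Sum = -(8)/2 = -4
Product = -2/2 = -1

Sum = -4


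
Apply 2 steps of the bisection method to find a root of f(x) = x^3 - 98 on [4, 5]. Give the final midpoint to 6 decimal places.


f(x) = x^3 - 98
f(4) = -34 < 0
f(5) = 27 > 0

Step 1: midpoint = (4.000000 + 5.000000)/2 = 4.500000
  f(4.500000) = -6.875000
  f(mid) < 0, so root is in [4.500000, 5.000000]

Step 2: midpoint = (4.500000 + 5.000000)/2 = 4.750000
  f(4.750000) = 9.171875
  f(mid) > 0, so root is in [4.500000, 4.750000]

midpoint = 4.750000


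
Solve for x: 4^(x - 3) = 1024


Express both sides with the same base.
1024 = 4^5
Since the bases match, equate exponents: x - 3 = 5
So x = 5 - (-3) = 8

x = 8


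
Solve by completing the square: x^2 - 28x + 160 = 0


Start: x^2 - 28x + 160 = 0
Move constant: x^2 - 28x = -160
Half of -28 is -14, squared is 196
Add 196 to both sides: x^2 - 28x + 196 = 36
(x - 14)^2 = 36
x - 14 = ±6
x = 14 + 6 = 20 or x = 14 - 6 = 8

x = 8, x = 20


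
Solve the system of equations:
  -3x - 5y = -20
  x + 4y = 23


Using Cramer's rule:
Determinant D = (-3)(4) - (1)(-5) = -12 + 5 = -7
Dx = (-20)(4) - (23)(-5) = -80 + 115 = 35
Dy = (-3)(23) - (1)(-20) = -69 + 20 = -49
x = Dx/D = 35/-7 = -5
y = Dy/D = -49/-7 = 7

x = -5, y = 7


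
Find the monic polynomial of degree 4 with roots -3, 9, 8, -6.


A monic polynomial with roots -3, 9, 8, -6 is:
p(x) = (x + 3)(x - 9)(x - 8)(x + 6)
After multiplying by (x + 3): x + 3
After multiplying by (x - 9): x^2 - 6x - 27
After multiplying by (x - 8): x^3 - 14x^2 + 21x + 216
After multiplying by (x + 6): x^4 - 8x^3 - 63x^2 + 342x + 1296

x^4 - 8x^3 - 63x^2 + 342x + 1296


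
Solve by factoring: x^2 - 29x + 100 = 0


We need two numbers that multiply to 100 and add to -29.
Those numbers are -4 and -25 (since (-4) * (-25) = 100 and (-4) + (-25) = -29).
So x^2 - 29x + 100 = (x - 4)(x - 25) = 0
Setting each factor to zero: x = 4 or x = 25

x = 4, x = 25


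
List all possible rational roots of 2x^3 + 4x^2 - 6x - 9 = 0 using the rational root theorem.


Rational root theorem: possible roots are ±p/q where:
  p divides the constant term (-9): p ∈ {1, 3, 9}
  q divides the leading coefficient (2): q ∈ {1, 2}

All possible rational roots: -9, -9/2, -3, -3/2, -1, -1/2, 1/2, 1, 3/2, 3, 9/2, 9

-9, -9/2, -3, -3/2, -1, -1/2, 1/2, 1, 3/2, 3, 9/2, 9


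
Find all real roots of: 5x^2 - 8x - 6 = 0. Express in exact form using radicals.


Using the quadratic formula: x = (-b ± sqrt(b^2 - 4ac)) / (2a)
Here a = 5, b = -8, c = -6
Discriminant = b^2 - 4ac = (-8)^2 - 4(5)(-6) = 64 + 120 = 184
Since discriminant = 184 > 0, there are two real roots.
x = (8 ± 2*sqrt(46)) / 10
Simplifying: x = (4 ± sqrt(46)) / 5
Numerically: x ≈ 2.1565 or x ≈ -0.5565

x = (4 + sqrt(46)) / 5 or x = (4 - sqrt(46)) / 5


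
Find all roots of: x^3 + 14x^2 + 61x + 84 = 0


Let p(x) = x^3 + 14x^2 + 61x + 84. By the rational root theorem (leading coefficient 1), any rational root is an integer divisor of 84: try ±1, ±2, ... in turn.
Test x = 1: value = 160 ≠ 0.
Test x = -1: value = 36 ≠ 0.
Test x = 2: value = 270 ≠ 0.
Test x = -2: value = 10 ≠ 0.
Test x = 3: value = 420 ≠ 0.
Test x = -3: value = 0 ✓, so (x + 3) is a factor.
Synthetic division by (x + 3): bring down 1; 1(-3) + 14 = 11; 11(-3) + 61 = 28; 28(-3) + 84 = 0 → quotient x^2 + 11x + 28, remainder 0.
Solve the quadratic x^2 + 11x + 28 = 0: discriminant = 11^2 - 4(1)(28) = 121 - 112 = 9.
sqrt(9) = 3, so x = (-11 ± 3)/2: x = -4 or x = -7.
Collecting all roots found:

x = -7, x = -4, x = -3


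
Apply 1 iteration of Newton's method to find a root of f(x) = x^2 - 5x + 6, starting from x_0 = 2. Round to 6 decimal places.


Newton's method: x_(n+1) = x_n - f(x_n)/f'(x_n)
f(x) = x^2 - 5x + 6
f'(x) = 2x - 5

Iteration 1:
  f(2.000000) = 0.000000
  f'(2.000000) = -1.000000
  x_1 = 2.000000 - (0.000000)/(-1.000000) = 2.000000

x_1 = 2.000000


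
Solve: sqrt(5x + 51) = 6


Square both sides: 5x + 51 = 6^2 = 36
5x = 36 - 51 = -15
x = -3
Check: sqrt(5*(-3) + 51) = sqrt(36) = 6 ✓

x = -3


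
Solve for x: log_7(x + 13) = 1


Convert to exponential form: x + 13 = 7^1 = 7
x = 7 - 13 = -6
Check: log_7(-6 + 13) = log_7(7) = log_7(7) = 1 ✓

x = -6


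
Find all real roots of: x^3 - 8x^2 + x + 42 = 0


Let p(x) = x^3 - 8x^2 + x + 42. By the rational root theorem (leading coefficient 1), any rational root is an integer divisor of 42: try ±1, ±2, ... in turn.
Test x = 1: value = 36 ≠ 0.
Test x = -1: value = 32 ≠ 0.
Test x = 2: value = 20 ≠ 0.
Test x = -2: value = 0 ✓, so (x + 2) is a factor.
Synthetic division by (x + 2): bring down 1; 1(-2) - 8 = -10; (-10)(-2) + 1 = 21; 21(-2) + 42 = 0 → quotient x^2 - 10x + 21, remainder 0.
Solve the quadratic x^2 - 10x + 21 = 0: discriminant = (-10)^2 - 4(1)(21) = 100 - 84 = 16.
sqrt(16) = 4, so x = (10 ± 4)/2: x = 7 or x = 3.

x = -2, x = 3, x = 7


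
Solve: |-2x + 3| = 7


An absolute value equation |expr| = 7 gives two cases:
Case 1: -2x + 3 = 7
  -2x = 4, so x = -2
Case 2: -2x + 3 = -7
  -2x = -10, so x = 5

x = -2, x = 5


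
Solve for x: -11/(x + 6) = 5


Multiply both sides by (x + 6): -11 = 5(x + 6)
Distribute: -11 = 5x + 30
5x = -11 - 30 = -41
x = -41/5

x = -41/5


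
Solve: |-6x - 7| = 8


An absolute value equation |expr| = 8 gives two cases:
Case 1: -6x - 7 = 8
  -6x = 15, so x = -5/2
Case 2: -6x - 7 = -8
  -6x = -1, so x = 1/6

x = -5/2, x = 1/6


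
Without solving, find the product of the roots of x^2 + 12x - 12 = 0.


By Vieta's formulas for ax^2 + bx + c = 0:
  Sum of roots = -b/a
  Product of roots = c/a

Here a = 1, b = 12, c = -12
Sum = -(12)/1 = -12
Product = -12/1 = -12

Product = -12


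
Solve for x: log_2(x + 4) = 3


Convert to exponential form: x + 4 = 2^3 = 8
x = 8 - 4 = 4
Check: log_2(4 + 4) = log_2(8) = log_2(8) = 3 ✓

x = 4


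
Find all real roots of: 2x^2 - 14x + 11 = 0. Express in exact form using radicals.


Using the quadratic formula: x = (-b ± sqrt(b^2 - 4ac)) / (2a)
Here a = 2, b = -14, c = 11
Discriminant = b^2 - 4ac = (-14)^2 - 4(2)(11) = 196 - 88 = 108
Since discriminant = 108 > 0, there are two real roots.
x = (14 ± 6*sqrt(3)) / 4
Simplifying: x = (7 ± 3*sqrt(3)) / 2
Numerically: x ≈ 6.0981 or x ≈ 0.9019

x = (7 + 3*sqrt(3)) / 2 or x = (7 - 3*sqrt(3)) / 2


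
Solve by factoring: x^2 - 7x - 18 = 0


We need two numbers that multiply to -18 and add to -7.
Those numbers are -9 and 2 (since (-9) * 2 = -18 and (-9) + 2 = -7).
So x^2 - 7x - 18 = (x - 9)(x + 2) = 0
Setting each factor to zero: x = 9 or x = -2

x = -2, x = 9


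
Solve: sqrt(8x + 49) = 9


Square both sides: 8x + 49 = 9^2 = 81
8x = 81 - 49 = 32
x = 4
Check: sqrt(8*4 + 49) = sqrt(81) = 9 ✓

x = 4


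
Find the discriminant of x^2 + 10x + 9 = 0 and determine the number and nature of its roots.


For ax^2 + bx + c = 0, discriminant D = b^2 - 4ac
Here a = 1, b = 10, c = 9
D = (10)^2 - 4(1)(9) = 100 - 36 = 64

D = 64 > 0 and is a perfect square (sqrt = 8)
The equation has 2 distinct real rational roots.

Discriminant = 64, 2 distinct real rational roots


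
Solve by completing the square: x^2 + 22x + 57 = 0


Start: x^2 + 22x + 57 = 0
Move constant: x^2 + 22x = -57
Half of 22 is 11, squared is 121
Add 121 to both sides: x^2 + 22x + 121 = 64
(x + 11)^2 = 64
x + 11 = ±8
x = -11 + 8 = -3 or x = -11 - 8 = -19

x = -19, x = -3


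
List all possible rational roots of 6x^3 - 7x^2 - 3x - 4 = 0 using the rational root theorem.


Rational root theorem: possible roots are ±p/q where:
  p divides the constant term (-4): p ∈ {1, 2, 4}
  q divides the leading coefficient (6): q ∈ {1, 2, 3, 6}

All possible rational roots: -4, -2, -4/3, -1, -2/3, -1/2, -1/3, -1/6, 1/6, 1/3, 1/2, 2/3, 1, 4/3, 2, 4

-4, -2, -4/3, -1, -2/3, -1/2, -1/3, -1/6, 1/6, 1/3, 1/2, 2/3, 1, 4/3, 2, 4


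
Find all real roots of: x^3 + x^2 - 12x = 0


The constant term is 0, so x = 0 is a root. Factor out x:
  x(x^2 + x - 12) = 0
Solve the quadratic x^2 + x - 12 = 0: discriminant = 1^2 - 4(1)(-12) = 1 + 48 = 49.
sqrt(49) = 7, so x = (-1 ± 7)/2: x = 3 or x = -4.

x = -4, x = 0, x = 3


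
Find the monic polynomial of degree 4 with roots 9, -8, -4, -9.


A monic polynomial with roots 9, -8, -4, -9 is:
p(x) = (x - 9)(x + 8)(x + 4)(x + 9)
After multiplying by (x - 9): x - 9
After multiplying by (x + 8): x^2 - x - 72
After multiplying by (x + 4): x^3 + 3x^2 - 76x - 288
After multiplying by (x + 9): x^4 + 12x^3 - 49x^2 - 972x - 2592

x^4 + 12x^3 - 49x^2 - 972x - 2592


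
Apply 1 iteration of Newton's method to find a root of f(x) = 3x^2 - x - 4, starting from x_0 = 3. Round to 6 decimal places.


Newton's method: x_(n+1) = x_n - f(x_n)/f'(x_n)
f(x) = 3x^2 - x - 4
f'(x) = 6x - 1

Iteration 1:
  f(3.000000) = 20.000000
  f'(3.000000) = 17.000000
  x_1 = 3.000000 - (20.000000)/(17.000000) = 1.823529

x_1 = 1.823529


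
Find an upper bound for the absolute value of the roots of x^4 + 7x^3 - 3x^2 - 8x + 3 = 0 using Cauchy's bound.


Cauchy's bound: all roots r satisfy |r| <= 1 + max(|a_i/a_n|) for i = 0,...,n-1
where a_n is the leading coefficient.

Coefficients: [1, 7, -3, -8, 3]
Leading coefficient a_n = 1
Ratios |a_i/a_n|: 7, 3, 8, 3
Maximum ratio: 8
Cauchy's bound: |r| <= 1 + 8 = 9

Upper bound = 9


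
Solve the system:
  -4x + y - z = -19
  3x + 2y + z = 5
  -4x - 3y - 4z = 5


Using Cramer's rule. Expand each determinant along the first row.
D  = (-4)*[2*(-4) - 1*(-3)] - 1*[3*(-4) - 1*(-4)] + (-1)*[3*(-3) - 2*(-4)]
  = (-4)*(-5) - 1*(-8) + (-1)*(-1) = 29
Dx = (-19)*[2*(-4) - 1*(-3)] - 1*[5*(-4) - 1*5] + (-1)*[5*(-3) - 2*5]
  = (-19)*(-5) - 1*(-25) + (-1)*(-25) = 145
Dy = (-4)*[5*(-4) - 1*5] - (-19)*[3*(-4) - 1*(-4)] + (-1)*[3*5 - 5*(-4)]
  = (-4)*(-25) - (-19)*(-8) + (-1)*(35) = -87
Dz = (-4)*[2*5 - 5*(-3)] - 1*[3*5 - 5*(-4)] + (-19)*[3*(-3) - 2*(-4)]
  = (-4)*(25) - 1*(35) + (-19)*(-1) = -116
x = Dx/D = 145/29 = 5, y = Dy/D = -87/29 = -3, z = Dz/D = -116/29 = -4
Check eq1: (-4)(5) + (1)(-3) + (-1)(-4) = -19 = -19 ✓
Check eq2: (3)(5) + (2)(-3) + (1)(-4) = 5 = 5 ✓
Check eq3: (-4)(5) + (-3)(-3) + (-4)(-4) = 5 = 5 ✓

x = 5, y = -3, z = -4


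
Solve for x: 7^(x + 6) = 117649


Express both sides with the same base.
117649 = 7^6
Since the bases match, equate exponents: x + 6 = 6
So x = 6 - (6) = 0

x = 0


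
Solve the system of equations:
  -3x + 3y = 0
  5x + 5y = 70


Using Cramer's rule:
Determinant D = (-3)(5) - (5)(3) = -15 - 15 = -30
Dx = (0)(5) - (70)(3) = 0 - 210 = -210
Dy = (-3)(70) - (5)(0) = -210 - 0 = -210
x = Dx/D = -210/-30 = 7
y = Dy/D = -210/-30 = 7

x = 7, y = 7


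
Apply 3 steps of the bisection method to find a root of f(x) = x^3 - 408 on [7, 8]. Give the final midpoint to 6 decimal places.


f(x) = x^3 - 408
f(7) = -65 < 0
f(8) = 104 > 0

Step 1: midpoint = (7.000000 + 8.000000)/2 = 7.500000
  f(7.500000) = 13.875000
  f(mid) > 0, so root is in [7.000000, 7.500000]

Step 2: midpoint = (7.000000 + 7.500000)/2 = 7.250000
  f(7.250000) = -26.921875
  f(mid) < 0, so root is in [7.250000, 7.500000]

Step 3: midpoint = (7.250000 + 7.500000)/2 = 7.375000
  f(7.375000) = -6.869141
  f(mid) < 0, so root is in [7.375000, 7.500000]

midpoint = 7.375000


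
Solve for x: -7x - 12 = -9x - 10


Starting with: -7x - 12 = -9x - 10
Move all x terms to left: (-7 + 9)x = -10 + 12
Simplify: 2x = 2
Divide both sides by 2: x = 1

x = 1


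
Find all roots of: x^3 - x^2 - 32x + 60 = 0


Let p(x) = x^3 - x^2 - 32x + 60. By the rational root theorem (leading coefficient 1), any rational root is an integer divisor of 60: try ±1, ±2, ... in turn.
Test x = 1: value = 28 ≠ 0.
Test x = -1: value = 90 ≠ 0.
Test x = 2: value = 0 ✓, so (x - 2) is a factor.
Synthetic division by (x - 2): bring down 1; 1(2) - 1 = 1; 1(2) - 32 = -30; (-30)(2) + 60 = 0 → quotient x^2 + x - 30, remainder 0.
Solve the quadratic x^2 + x - 30 = 0: discriminant = 1^2 - 4(1)(-30) = 1 + 120 = 121.
sqrt(121) = 11, so x = (-1 ± 11)/2: x = 5 or x = -6.
Collecting all roots found:

x = -6, x = 2, x = 5


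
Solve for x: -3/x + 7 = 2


Subtract 7 from both sides: -3/x = -5
Multiply both sides by x: -3 = -5 * x
Divide by -5: x = 3/5

x = 3/5


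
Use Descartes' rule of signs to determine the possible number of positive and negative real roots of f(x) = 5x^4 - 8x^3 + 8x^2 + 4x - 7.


Descartes' rule of signs:

For positive roots, count sign changes in f(x) = 5x^4 - 8x^3 + 8x^2 + 4x - 7:
Signs of coefficients: +, -, +, +, -
Number of sign changes: 3
Possible positive real roots: 3, 1

For negative roots, examine f(-x) = 5x^4 + 8x^3 + 8x^2 - 4x - 7:
Signs of coefficients: +, +, +, -, -
Number of sign changes: 1
Possible negative real roots: 1

Positive roots: 3 or 1; Negative roots: 1


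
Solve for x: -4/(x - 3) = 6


Multiply both sides by (x - 3): -4 = 6(x - 3)
Distribute: -4 = 6x - 18
6x = -4 + 18 = 14
x = 7/3

x = 7/3


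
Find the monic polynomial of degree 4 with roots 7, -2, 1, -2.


A monic polynomial with roots 7, -2, 1, -2 is:
p(x) = (x - 7)(x + 2)(x - 1)(x + 2)
After multiplying by (x - 7): x - 7
After multiplying by (x + 2): x^2 - 5x - 14
After multiplying by (x - 1): x^3 - 6x^2 - 9x + 14
After multiplying by (x + 2): x^4 - 4x^3 - 21x^2 - 4x + 28

x^4 - 4x^3 - 21x^2 - 4x + 28


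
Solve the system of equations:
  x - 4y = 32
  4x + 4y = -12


Using Cramer's rule:
Determinant D = (1)(4) - (4)(-4) = 4 + 16 = 20
Dx = (32)(4) - (-12)(-4) = 128 - 48 = 80
Dy = (1)(-12) - (4)(32) = -12 - 128 = -140
x = Dx/D = 80/20 = 4
y = Dy/D = -140/20 = -7

x = 4, y = -7


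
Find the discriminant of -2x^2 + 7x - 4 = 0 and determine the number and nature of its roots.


For ax^2 + bx + c = 0, discriminant D = b^2 - 4ac
Here a = -2, b = 7, c = -4
D = (7)^2 - 4(-2)(-4) = 49 - 32 = 17

D = 17 > 0 but not a perfect square
The equation has 2 distinct real irrational roots.

Discriminant = 17, 2 distinct real irrational roots


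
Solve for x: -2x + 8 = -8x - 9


Starting with: -2x + 8 = -8x - 9
Move all x terms to left: (-2 + 8)x = -9 - 8
Simplify: 6x = -17
Divide both sides by 6: x = -17/6

x = -17/6


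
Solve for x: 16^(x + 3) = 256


Express both sides with the same base.
256 = 16^2
Since the bases match, equate exponents: x + 3 = 2
So x = 2 - (3) = -1

x = -1


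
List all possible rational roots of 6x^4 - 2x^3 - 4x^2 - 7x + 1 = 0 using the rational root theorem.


Rational root theorem: possible roots are ±p/q where:
  p divides the constant term (1): p ∈ {1}
  q divides the leading coefficient (6): q ∈ {1, 2, 3, 6}

All possible rational roots: -1, -1/2, -1/3, -1/6, 1/6, 1/3, 1/2, 1

-1, -1/2, -1/3, -1/6, 1/6, 1/3, 1/2, 1


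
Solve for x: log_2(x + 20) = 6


Convert to exponential form: x + 20 = 2^6 = 64
x = 64 - 20 = 44
Check: log_2(44 + 20) = log_2(64) = log_2(64) = 6 ✓

x = 44


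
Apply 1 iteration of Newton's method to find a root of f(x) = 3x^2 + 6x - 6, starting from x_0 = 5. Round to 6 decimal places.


Newton's method: x_(n+1) = x_n - f(x_n)/f'(x_n)
f(x) = 3x^2 + 6x - 6
f'(x) = 6x + 6

Iteration 1:
  f(5.000000) = 99.000000
  f'(5.000000) = 36.000000
  x_1 = 5.000000 - (99.000000)/(36.000000) = 2.250000

x_1 = 2.250000


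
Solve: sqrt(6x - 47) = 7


Square both sides: 6x - 47 = 7^2 = 49
6x = 49 + 47 = 96
x = 16
Check: sqrt(6*16 - 47) = sqrt(49) = 7 ✓

x = 16


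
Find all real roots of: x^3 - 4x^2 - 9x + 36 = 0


Let p(x) = x^3 - 4x^2 - 9x + 36. By the rational root theorem (leading coefficient 1), any rational root is an integer divisor of 36: try ±1, ±2, ... in turn.
Test x = 1: value = 24 ≠ 0.
Test x = -1: value = 40 ≠ 0.
Test x = 2: value = 10 ≠ 0.
Test x = -2: value = 30 ≠ 0.
Test x = 3: value = 0 ✓, so (x - 3) is a factor.
Synthetic division by (x - 3): bring down 1; 1(3) - 4 = -1; (-1)(3) - 9 = -12; (-12)(3) + 36 = 0 → quotient x^2 - x - 12, remainder 0.
Solve the quadratic x^2 - x - 12 = 0: discriminant = (-1)^2 - 4(1)(-12) = 1 + 48 = 49.
sqrt(49) = 7, so x = (1 ± 7)/2: x = 4 or x = -3.

x = -3, x = 3, x = 4


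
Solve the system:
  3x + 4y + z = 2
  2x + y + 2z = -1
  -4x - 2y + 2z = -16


Using Cramer's rule. Expand each determinant along the first row.
D  = 3*[1*2 - 2*(-2)] - 4*[2*2 - 2*(-4)] + 1*[2*(-2) - 1*(-4)]
  = 3*(6) - 4*(12) + 1*(0) = -30
Dx = 2*[1*2 - 2*(-2)] - 4*[(-1)*2 - 2*(-16)] + 1*[(-1)*(-2) - 1*(-16)]
  = 2*(6) - 4*(30) + 1*(18) = -90
Dy = 3*[(-1)*2 - 2*(-16)] - 2*[2*2 - 2*(-4)] + 1*[2*(-16) - (-1)*(-4)]
  = 3*(30) - 2*(12) + 1*(-36) = 30
Dz = 3*[1*(-16) - (-1)*(-2)] - 4*[2*(-16) - (-1)*(-4)] + 2*[2*(-2) - 1*(-4)]
  = 3*(-18) - 4*(-36) + 2*(0) = 90
x = Dx/D = -90/-30 = 3, y = Dy/D = 30/-30 = -1, z = Dz/D = 90/-30 = -3
Check eq1: (3)(3) + (4)(-1) + (1)(-3) = 2 = 2 ✓
Check eq2: (2)(3) + (1)(-1) + (2)(-3) = -1 = -1 ✓
Check eq3: (-4)(3) + (-2)(-1) + (2)(-3) = -16 = -16 ✓

x = 3, y = -1, z = -3


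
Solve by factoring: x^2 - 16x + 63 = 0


We need two numbers that multiply to 63 and add to -16.
Those numbers are -9 and -7 (since (-9) * (-7) = 63 and (-9) + (-7) = -16).
So x^2 - 16x + 63 = (x - 9)(x - 7) = 0
Setting each factor to zero: x = 9 or x = 7

x = 7, x = 9


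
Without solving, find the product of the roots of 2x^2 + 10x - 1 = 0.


By Vieta's formulas for ax^2 + bx + c = 0:
  Sum of roots = -b/a
  Product of roots = c/a

Here a = 2, b = 10, c = -1
Sum = -(10)/2 = -5
Product = -1/2 = -1/2

Product = -1/2


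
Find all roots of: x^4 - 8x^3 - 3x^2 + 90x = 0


The constant term is 0, so x = 0 is a root. Factor out x:
  x^3 - 8x^2 - 3x + 90 = 0
Let p(x) = x^3 - 8x^2 - 3x + 90. By the rational root theorem (leading coefficient 1), any rational root is an integer divisor of 90: try ±1, ±2, ... in turn.
Test x = 1: value = 80 ≠ 0.
Test x = -1: value = 84 ≠ 0.
Test x = 2: value = 60 ≠ 0.
Test x = -2: value = 56 ≠ 0.
Test x = 3: value = 36 ≠ 0.
Test x = -3: value = 0 ✓, so (x + 3) is a factor.
Synthetic division by (x + 3): bring down 1; 1(-3) - 8 = -11; (-11)(-3) - 3 = 30; 30(-3) + 90 = 0 → quotient x^2 - 11x + 30, remainder 0.
Solve the quadratic x^2 - 11x + 30 = 0: discriminant = (-11)^2 - 4(1)(30) = 121 - 120 = 1.
sqrt(1) = 1, so x = (11 ± 1)/2: x = 6 or x = 5.
Collecting all roots found:

x = -3, x = 0, x = 5, x = 6


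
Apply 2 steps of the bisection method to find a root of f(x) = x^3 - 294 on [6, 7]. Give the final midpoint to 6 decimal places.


f(x) = x^3 - 294
f(6) = -78 < 0
f(7) = 49 > 0

Step 1: midpoint = (6.000000 + 7.000000)/2 = 6.500000
  f(6.500000) = -19.375000
  f(mid) < 0, so root is in [6.500000, 7.000000]

Step 2: midpoint = (6.500000 + 7.000000)/2 = 6.750000
  f(6.750000) = 13.546875
  f(mid) > 0, so root is in [6.500000, 6.750000]

midpoint = 6.750000


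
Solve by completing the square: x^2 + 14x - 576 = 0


Start: x^2 + 14x - 576 = 0
Move constant: x^2 + 14x = 576
Half of 14 is 7, squared is 49
Add 49 to both sides: x^2 + 14x + 49 = 625
(x + 7)^2 = 625
x + 7 = ±25
x = -7 + 25 = 18 or x = -7 - 25 = -32

x = -32, x = 18


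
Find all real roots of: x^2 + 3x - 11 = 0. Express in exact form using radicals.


Using the quadratic formula: x = (-b ± sqrt(b^2 - 4ac)) / (2a)
Here a = 1, b = 3, c = -11
Discriminant = b^2 - 4ac = 3^2 - 4(1)(-11) = 9 + 44 = 53
Since discriminant = 53 > 0, there are two real roots.
x = (-3 ± sqrt(53)) / 2
Numerically: x ≈ 2.1401 or x ≈ -5.1401

x = (-3 + sqrt(53)) / 2 or x = (-3 - sqrt(53)) / 2


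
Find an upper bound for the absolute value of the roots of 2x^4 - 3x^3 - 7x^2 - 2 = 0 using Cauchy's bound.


Cauchy's bound: all roots r satisfy |r| <= 1 + max(|a_i/a_n|) for i = 0,...,n-1
where a_n is the leading coefficient.

Coefficients: [2, -3, -7, 0, -2]
Leading coefficient a_n = 2
Ratios |a_i/a_n|: 3/2, 7/2, 0, 1
Maximum ratio: 7/2
Cauchy's bound: |r| <= 1 + 7/2 = 9/2

Upper bound = 9/2


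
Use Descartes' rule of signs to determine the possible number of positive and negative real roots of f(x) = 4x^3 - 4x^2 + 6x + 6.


Descartes' rule of signs:

For positive roots, count sign changes in f(x) = 4x^3 - 4x^2 + 6x + 6:
Signs of coefficients: +, -, +, +
Number of sign changes: 2
Possible positive real roots: 2, 0

For negative roots, examine f(-x) = -4x^3 - 4x^2 - 6x + 6:
Signs of coefficients: -, -, -, +
Number of sign changes: 1
Possible negative real roots: 1

Positive roots: 2 or 0; Negative roots: 1


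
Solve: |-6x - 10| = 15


An absolute value equation |expr| = 15 gives two cases:
Case 1: -6x - 10 = 15
  -6x = 25, so x = -25/6
Case 2: -6x - 10 = -15
  -6x = -5, so x = 5/6

x = -25/6, x = 5/6


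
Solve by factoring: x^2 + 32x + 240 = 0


We need two numbers that multiply to 240 and add to 32.
Those numbers are 20 and 12 (since 20 * 12 = 240 and 20 + 12 = 32).
So x^2 + 32x + 240 = (x + 20)(x + 12) = 0
Setting each factor to zero: x = -20 or x = -12

x = -20, x = -12


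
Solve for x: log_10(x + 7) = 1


Convert to exponential form: x + 7 = 10^1 = 10
x = 10 - 7 = 3
Check: log_10(3 + 7) = log_10(10) = log_10(10) = 1 ✓

x = 3


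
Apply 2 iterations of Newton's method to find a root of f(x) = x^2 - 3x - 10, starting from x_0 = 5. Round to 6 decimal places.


Newton's method: x_(n+1) = x_n - f(x_n)/f'(x_n)
f(x) = x^2 - 3x - 10
f'(x) = 2x - 3

Iteration 1:
  f(5.000000) = 0.000000
  f'(5.000000) = 7.000000
  x_1 = 5.000000 - (0.000000)/(7.000000) = 5.000000

Iteration 2:
  f(5.000000) = 0.000000
  f'(5.000000) = 7.000000
  x_2 = 5.000000 - (0.000000)/(7.000000) = 5.000000

x_2 = 5.000000


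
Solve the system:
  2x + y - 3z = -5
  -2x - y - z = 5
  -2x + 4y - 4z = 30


Using Cramer's rule. Expand each determinant along the first row.
D  = 2*[(-1)*(-4) - (-1)*4] - 1*[(-2)*(-4) - (-1)*(-2)] + (-3)*[(-2)*4 - (-1)*(-2)]
  = 2*(8) - 1*(6) + (-3)*(-10) = 40
Dx = (-5)*[(-1)*(-4) - (-1)*4] - 1*[5*(-4) - (-1)*30] + (-3)*[5*4 - (-1)*30]
  = (-5)*(8) - 1*(10) + (-3)*(50) = -200
Dy = 2*[5*(-4) - (-1)*30] - (-5)*[(-2)*(-4) - (-1)*(-2)] + (-3)*[(-2)*30 - 5*(-2)]
  = 2*(10) - (-5)*(6) + (-3)*(-50) = 200
Dz = 2*[(-1)*30 - 5*4] - 1*[(-2)*30 - 5*(-2)] + (-5)*[(-2)*4 - (-1)*(-2)]
  = 2*(-50) - 1*(-50) + (-5)*(-10) = 0
x = Dx/D = -200/40 = -5, y = Dy/D = 200/40 = 5, z = Dz/D = 0/40 = 0
Check eq1: (2)(-5) + (1)(5) + (-3)(0) = -5 = -5 ✓
Check eq2: (-2)(-5) + (-1)(5) + (-1)(0) = 5 = 5 ✓
Check eq3: (-2)(-5) + (4)(5) + (-4)(0) = 30 = 30 ✓

x = -5, y = 5, z = 0


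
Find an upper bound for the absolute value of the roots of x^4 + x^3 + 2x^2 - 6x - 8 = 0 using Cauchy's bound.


Cauchy's bound: all roots r satisfy |r| <= 1 + max(|a_i/a_n|) for i = 0,...,n-1
where a_n is the leading coefficient.

Coefficients: [1, 1, 2, -6, -8]
Leading coefficient a_n = 1
Ratios |a_i/a_n|: 1, 2, 6, 8
Maximum ratio: 8
Cauchy's bound: |r| <= 1 + 8 = 9

Upper bound = 9


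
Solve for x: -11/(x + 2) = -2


Multiply both sides by (x + 2): -11 = -2(x + 2)
Distribute: -11 = -2x - 4
-2x = -11 + 4 = -7
x = 7/2

x = 7/2


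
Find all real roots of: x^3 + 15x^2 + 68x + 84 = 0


Let p(x) = x^3 + 15x^2 + 68x + 84. By the rational root theorem (leading coefficient 1), any rational root is an integer divisor of 84: try ±1, ±2, ... in turn.
Test x = 1: value = 168 ≠ 0.
Test x = -1: value = 30 ≠ 0.
Test x = 2: value = 288 ≠ 0.
Test x = -2: value = 0 ✓, so (x + 2) is a factor.
Synthetic division by (x + 2): bring down 1; 1(-2) + 15 = 13; 13(-2) + 68 = 42; 42(-2) + 84 = 0 → quotient x^2 + 13x + 42, remainder 0.
Solve the quadratic x^2 + 13x + 42 = 0: discriminant = 13^2 - 4(1)(42) = 169 - 168 = 1.
sqrt(1) = 1, so x = (-13 ± 1)/2: x = -6 or x = -7.

x = -7, x = -6, x = -2


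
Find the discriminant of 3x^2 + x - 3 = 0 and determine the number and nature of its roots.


For ax^2 + bx + c = 0, discriminant D = b^2 - 4ac
Here a = 3, b = 1, c = -3
D = (1)^2 - 4(3)(-3) = 1 + 36 = 37

D = 37 > 0 but not a perfect square
The equation has 2 distinct real irrational roots.

Discriminant = 37, 2 distinct real irrational roots


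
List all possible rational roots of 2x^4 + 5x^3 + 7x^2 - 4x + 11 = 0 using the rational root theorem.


Rational root theorem: possible roots are ±p/q where:
  p divides the constant term (11): p ∈ {1, 11}
  q divides the leading coefficient (2): q ∈ {1, 2}

All possible rational roots: -11, -11/2, -1, -1/2, 1/2, 1, 11/2, 11

-11, -11/2, -1, -1/2, 1/2, 1, 11/2, 11


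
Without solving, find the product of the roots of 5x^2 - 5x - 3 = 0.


By Vieta's formulas for ax^2 + bx + c = 0:
  Sum of roots = -b/a
  Product of roots = c/a

Here a = 5, b = -5, c = -3
Sum = -(-5)/5 = 1
Product = -3/5 = -3/5

Product = -3/5


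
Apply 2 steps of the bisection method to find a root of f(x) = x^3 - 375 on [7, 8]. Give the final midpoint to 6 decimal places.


f(x) = x^3 - 375
f(7) = -32 < 0
f(8) = 137 > 0

Step 1: midpoint = (7.000000 + 8.000000)/2 = 7.500000
  f(7.500000) = 46.875000
  f(mid) > 0, so root is in [7.000000, 7.500000]

Step 2: midpoint = (7.000000 + 7.500000)/2 = 7.250000
  f(7.250000) = 6.078125
  f(mid) > 0, so root is in [7.000000, 7.250000]

midpoint = 7.250000


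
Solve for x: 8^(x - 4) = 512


Express both sides with the same base.
512 = 8^3
Since the bases match, equate exponents: x - 4 = 3
So x = 3 - (-4) = 7

x = 7
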